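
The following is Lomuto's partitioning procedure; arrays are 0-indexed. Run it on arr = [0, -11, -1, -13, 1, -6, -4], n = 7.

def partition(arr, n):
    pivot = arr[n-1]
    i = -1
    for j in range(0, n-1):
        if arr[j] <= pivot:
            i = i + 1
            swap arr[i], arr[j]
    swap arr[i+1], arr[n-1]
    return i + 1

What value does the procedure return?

3

pivot = arr[6] = -4; i = -1
j=0: arr[0]=0 > -4 → no swap
j=1: arr[1]=-11 ≤ -4 → i=0, swap arr[0],arr[1] → [-11, 0, -1, -13, 1, -6, -4]
j=2: arr[2]=-1 > -4 → no swap
j=3: arr[3]=-13 ≤ -4 → i=1, swap arr[1],arr[3] → [-11, -13, -1, 0, 1, -6, -4]
j=4: arr[4]=1 > -4 → no swap
j=5: arr[5]=-6 ≤ -4 → i=2, swap arr[2],arr[5] → [-11, -13, -6, 0, 1, -1, -4]
final swap arr[3],arr[6] → [-11, -13, -6, -4, 1, -1, 0]; return 3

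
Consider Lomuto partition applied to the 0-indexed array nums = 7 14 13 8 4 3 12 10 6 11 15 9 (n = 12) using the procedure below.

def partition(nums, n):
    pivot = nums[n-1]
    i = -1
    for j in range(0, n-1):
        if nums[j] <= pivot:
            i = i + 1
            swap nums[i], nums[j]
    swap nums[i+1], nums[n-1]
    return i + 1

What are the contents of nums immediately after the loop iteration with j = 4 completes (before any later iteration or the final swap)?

7 8 4 14 13 3 12 10 6 11 15 9

pivot=9, i=-1
j=0: 7≤9, i=0, swap(0,0) ⇒ 7 14 13 8 4 3 12 10 6 11 15 9
j=1: 14>9, skip
j=2: 13>9, skip
j=3: 8≤9, i=1, swap(1,3) ⇒ 7 8 13 14 4 3 12 10 6 11 15 9
j=4: 4≤9, i=2, swap(2,4) ⇒ 7 8 4 14 13 3 12 10 6 11 15 9
(after j=4) nums = 7 8 4 14 13 3 12 10 6 11 15 9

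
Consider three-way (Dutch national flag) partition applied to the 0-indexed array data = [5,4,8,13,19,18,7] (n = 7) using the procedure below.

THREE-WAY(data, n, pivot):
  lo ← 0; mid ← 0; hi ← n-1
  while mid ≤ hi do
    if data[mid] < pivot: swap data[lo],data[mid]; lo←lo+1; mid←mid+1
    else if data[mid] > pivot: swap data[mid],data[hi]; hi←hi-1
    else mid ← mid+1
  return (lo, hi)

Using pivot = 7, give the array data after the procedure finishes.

pivot = 7; lo=0, mid=0, hi=6
data[mid]=5<7: swap data[0],data[0]; lo=1,mid=1 → [5,4,8,13,19,18,7]
data[mid]=4<7: swap data[1],data[1]; lo=2,mid=2 → [5,4,8,13,19,18,7]
data[mid]=8>7: swap data[2],data[6]; hi=5 → [5,4,7,13,19,18,8]
data[mid]=7=7: mid=3
data[mid]=13>7: swap data[3],data[5]; hi=4 → [5,4,7,18,19,13,8]
data[mid]=18>7: swap data[3],data[4]; hi=3 → [5,4,7,19,18,13,8]
data[mid]=19>7: swap data[3],data[3]; hi=2 → [5,4,7,19,18,13,8]
end: lo=2, hi=2; data = [5,4,7,19,18,13,8]

[5,4,7,19,18,13,8]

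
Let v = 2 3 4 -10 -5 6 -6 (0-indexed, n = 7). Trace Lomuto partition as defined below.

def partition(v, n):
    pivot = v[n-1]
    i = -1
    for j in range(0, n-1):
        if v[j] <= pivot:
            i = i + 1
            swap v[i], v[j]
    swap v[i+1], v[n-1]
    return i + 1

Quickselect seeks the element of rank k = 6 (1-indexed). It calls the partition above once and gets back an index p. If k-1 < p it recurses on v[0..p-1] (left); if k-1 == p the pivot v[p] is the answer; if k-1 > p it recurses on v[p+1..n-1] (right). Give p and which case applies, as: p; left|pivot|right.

1; right

pivot = v[6] = -6; i = -1
j=0: v[0]=2 > -6 → no swap
j=1: v[1]=3 > -6 → no swap
j=2: v[2]=4 > -6 → no swap
j=3: v[3]=-10 ≤ -6 → i=0, swap v[0],v[3] → -10 3 4 2 -5 6 -6
j=4: v[4]=-5 > -6 → no swap
j=5: v[5]=6 > -6 → no swap
final swap v[1],v[6] → -10 -6 4 2 -5 6 3; return 1
p = 1; k-1 = 5 > 1 ⇒ right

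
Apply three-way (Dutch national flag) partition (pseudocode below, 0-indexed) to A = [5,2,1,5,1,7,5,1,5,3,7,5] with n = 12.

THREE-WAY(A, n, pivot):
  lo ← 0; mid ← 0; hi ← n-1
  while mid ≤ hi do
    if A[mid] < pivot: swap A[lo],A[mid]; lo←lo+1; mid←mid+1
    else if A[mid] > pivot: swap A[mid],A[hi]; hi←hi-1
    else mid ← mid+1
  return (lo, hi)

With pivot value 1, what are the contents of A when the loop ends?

[1,1,1,5,7,5,2,5,3,7,5,5]

pivot = 1; lo=0, mid=0, hi=11
A[mid]=5>1: swap A[0],A[11]; hi=10 → [5,2,1,5,1,7,5,1,5,3,7,5]
A[mid]=5>1: swap A[0],A[10]; hi=9 → [7,2,1,5,1,7,5,1,5,3,5,5]
A[mid]=7>1: swap A[0],A[9]; hi=8 → [3,2,1,5,1,7,5,1,5,7,5,5]
A[mid]=3>1: swap A[0],A[8]; hi=7 → [5,2,1,5,1,7,5,1,3,7,5,5]
A[mid]=5>1: swap A[0],A[7]; hi=6 → [1,2,1,5,1,7,5,5,3,7,5,5]
A[mid]=1=1: mid=1
A[mid]=2>1: swap A[1],A[6]; hi=5 → [1,5,1,5,1,7,2,5,3,7,5,5]
A[mid]=5>1: swap A[1],A[5]; hi=4 → [1,7,1,5,1,5,2,5,3,7,5,5]
A[mid]=7>1: swap A[1],A[4]; hi=3 → [1,1,1,5,7,5,2,5,3,7,5,5]
A[mid]=1=1: mid=2
A[mid]=1=1: mid=3
A[mid]=5>1: swap A[3],A[3]; hi=2 → [1,1,1,5,7,5,2,5,3,7,5,5]
end: lo=0, hi=2; A = [1,1,1,5,7,5,2,5,3,7,5,5]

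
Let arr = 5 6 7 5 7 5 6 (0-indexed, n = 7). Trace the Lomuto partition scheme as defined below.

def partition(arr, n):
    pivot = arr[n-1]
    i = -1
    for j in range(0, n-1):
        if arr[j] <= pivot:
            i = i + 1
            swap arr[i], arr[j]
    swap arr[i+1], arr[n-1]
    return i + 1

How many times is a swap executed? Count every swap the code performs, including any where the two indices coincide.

5

pivot=6, i=-1
j=0: 5≤6, i=0, swap(0,0) ⇒ 5 6 7 5 7 5 6
j=1: 6≤6, i=1, swap(1,1) ⇒ 5 6 7 5 7 5 6
j=2: 7>6, skip
j=3: 5≤6, i=2, swap(2,3) ⇒ 5 6 5 7 7 5 6
j=4: 7>6, skip
j=5: 5≤6, i=3, swap(3,5) ⇒ 5 6 5 5 7 7 6
swap(4,6) ⇒ 5 6 5 5 6 7 7; return 4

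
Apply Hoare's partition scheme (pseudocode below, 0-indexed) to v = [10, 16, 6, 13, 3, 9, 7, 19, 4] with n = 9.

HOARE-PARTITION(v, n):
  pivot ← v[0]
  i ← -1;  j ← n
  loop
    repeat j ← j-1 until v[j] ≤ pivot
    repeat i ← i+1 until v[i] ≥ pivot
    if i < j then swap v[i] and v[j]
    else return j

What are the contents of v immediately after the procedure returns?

pivot=10
j stops at 8 (4), i stops at 0 (10); swap ⇒ [4, 16, 6, 13, 3, 9, 7, 19, 10]
j stops at 6 (7), i stops at 1 (16); swap ⇒ [4, 7, 6, 13, 3, 9, 16, 19, 10]
j stops at 5 (9), i stops at 3 (13); swap ⇒ [4, 7, 6, 9, 3, 13, 16, 19, 10]
j stops at 4, i stops at 5; i≥j ⇒ return 4. v=[4, 7, 6, 9, 3, 13, 16, 19, 10]

[4, 7, 6, 9, 3, 13, 16, 19, 10]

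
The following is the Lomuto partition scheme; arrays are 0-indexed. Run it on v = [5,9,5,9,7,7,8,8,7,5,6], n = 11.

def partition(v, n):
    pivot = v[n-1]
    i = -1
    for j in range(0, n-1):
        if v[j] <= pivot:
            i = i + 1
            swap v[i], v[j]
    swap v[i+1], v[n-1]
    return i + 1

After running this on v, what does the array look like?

[5,5,5,6,7,7,8,8,7,9,9]

pivot = v[10] = 6; i = -1
j=0: v[0]=5 ≤ 6 → i=0, swap v[0],v[0] (no change) → [5,9,5,9,7,7,8,8,7,5,6]
j=1: v[1]=9 > 6 → no swap
j=2: v[2]=5 ≤ 6 → i=1, swap v[1],v[2] → [5,5,9,9,7,7,8,8,7,5,6]
j=3: v[3]=9 > 6 → no swap
j=4: v[4]=7 > 6 → no swap
j=5: v[5]=7 > 6 → no swap
j=6: v[6]=8 > 6 → no swap
j=7: v[7]=8 > 6 → no swap
j=8: v[8]=7 > 6 → no swap
j=9: v[9]=5 ≤ 6 → i=2, swap v[2],v[9] → [5,5,5,9,7,7,8,8,7,9,6]
final swap v[3],v[10] → [5,5,5,6,7,7,8,8,7,9,9]; return 3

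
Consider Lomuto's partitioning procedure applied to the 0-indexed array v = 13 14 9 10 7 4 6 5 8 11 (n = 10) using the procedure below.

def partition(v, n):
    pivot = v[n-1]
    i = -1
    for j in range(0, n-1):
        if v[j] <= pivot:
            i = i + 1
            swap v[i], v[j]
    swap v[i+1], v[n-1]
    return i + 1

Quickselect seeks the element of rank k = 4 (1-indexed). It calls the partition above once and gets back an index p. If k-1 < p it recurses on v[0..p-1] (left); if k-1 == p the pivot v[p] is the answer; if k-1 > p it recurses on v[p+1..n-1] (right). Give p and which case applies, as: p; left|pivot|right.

pivot=11, i=-1
j=0: 13>11, skip
j=1: 14>11, skip
j=2: 9≤11, i=0, swap(0,2) ⇒ 9 14 13 10 7 4 6 5 8 11
j=3: 10≤11, i=1, swap(1,3) ⇒ 9 10 13 14 7 4 6 5 8 11
j=4: 7≤11, i=2, swap(2,4) ⇒ 9 10 7 14 13 4 6 5 8 11
j=5: 4≤11, i=3, swap(3,5) ⇒ 9 10 7 4 13 14 6 5 8 11
j=6: 6≤11, i=4, swap(4,6) ⇒ 9 10 7 4 6 14 13 5 8 11
j=7: 5≤11, i=5, swap(5,7) ⇒ 9 10 7 4 6 5 13 14 8 11
j=8: 8≤11, i=6, swap(6,8) ⇒ 9 10 7 4 6 5 8 14 13 11
swap(7,9) ⇒ 9 10 7 4 6 5 8 11 13 14; return 7
p = 7; k-1 = 3 < 7 ⇒ left

7; left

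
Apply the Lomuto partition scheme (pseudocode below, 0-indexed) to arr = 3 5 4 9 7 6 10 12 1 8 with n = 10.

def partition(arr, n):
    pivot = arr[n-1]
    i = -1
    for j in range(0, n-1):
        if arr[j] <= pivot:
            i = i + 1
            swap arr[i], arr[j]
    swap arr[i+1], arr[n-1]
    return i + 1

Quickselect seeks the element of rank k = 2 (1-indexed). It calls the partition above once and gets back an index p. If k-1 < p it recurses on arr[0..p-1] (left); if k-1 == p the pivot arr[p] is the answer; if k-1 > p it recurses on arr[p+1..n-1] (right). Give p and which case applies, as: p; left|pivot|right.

6; left

pivot=8, i=-1
j=0: 3≤8, i=0, swap(0,0) ⇒ 3 5 4 9 7 6 10 12 1 8
j=1: 5≤8, i=1, swap(1,1) ⇒ 3 5 4 9 7 6 10 12 1 8
j=2: 4≤8, i=2, swap(2,2) ⇒ 3 5 4 9 7 6 10 12 1 8
j=3: 9>8, skip
j=4: 7≤8, i=3, swap(3,4) ⇒ 3 5 4 7 9 6 10 12 1 8
j=5: 6≤8, i=4, swap(4,5) ⇒ 3 5 4 7 6 9 10 12 1 8
j=6: 10>8, skip
j=7: 12>8, skip
j=8: 1≤8, i=5, swap(5,8) ⇒ 3 5 4 7 6 1 10 12 9 8
swap(6,9) ⇒ 3 5 4 7 6 1 8 12 9 10; return 6
p = 6; k-1 = 1 < 6 ⇒ left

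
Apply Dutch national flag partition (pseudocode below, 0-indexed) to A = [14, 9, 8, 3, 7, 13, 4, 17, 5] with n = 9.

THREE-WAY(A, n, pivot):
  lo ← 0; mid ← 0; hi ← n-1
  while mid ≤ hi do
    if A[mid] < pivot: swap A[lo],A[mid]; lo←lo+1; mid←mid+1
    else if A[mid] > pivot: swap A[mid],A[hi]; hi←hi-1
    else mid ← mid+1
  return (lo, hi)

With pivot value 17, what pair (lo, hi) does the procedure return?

lo=0 mid=0 hi=8
14<17: swap(0,0), lo=1 mid=1 ⇒ [14, 9, 8, 3, 7, 13, 4, 17, 5]
9<17: swap(1,1), lo=2 mid=2 ⇒ [14, 9, 8, 3, 7, 13, 4, 17, 5]
8<17: swap(2,2), lo=3 mid=3 ⇒ [14, 9, 8, 3, 7, 13, 4, 17, 5]
3<17: swap(3,3), lo=4 mid=4 ⇒ [14, 9, 8, 3, 7, 13, 4, 17, 5]
7<17: swap(4,4), lo=5 mid=5 ⇒ [14, 9, 8, 3, 7, 13, 4, 17, 5]
13<17: swap(5,5), lo=6 mid=6 ⇒ [14, 9, 8, 3, 7, 13, 4, 17, 5]
4<17: swap(6,6), lo=7 mid=7 ⇒ [14, 9, 8, 3, 7, 13, 4, 17, 5]
17=17: mid=8
5<17: swap(7,8), lo=8 mid=9 ⇒ [14, 9, 8, 3, 7, 13, 4, 5, 17]
done. lo=8 hi=8; A=[14, 9, 8, 3, 7, 13, 4, 5, 17]

(8, 8)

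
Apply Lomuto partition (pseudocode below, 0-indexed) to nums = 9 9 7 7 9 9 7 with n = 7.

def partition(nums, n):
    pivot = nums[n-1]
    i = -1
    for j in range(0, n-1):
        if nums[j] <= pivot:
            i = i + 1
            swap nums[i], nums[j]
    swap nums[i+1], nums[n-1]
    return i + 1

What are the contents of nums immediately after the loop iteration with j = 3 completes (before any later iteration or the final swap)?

7 7 9 9 9 9 7

pivot=7, i=-1
j=0: 9>7, skip
j=1: 9>7, skip
j=2: 7≤7, i=0, swap(0,2) ⇒ 7 9 9 7 9 9 7
j=3: 7≤7, i=1, swap(1,3) ⇒ 7 7 9 9 9 9 7
(after j=3) nums = 7 7 9 9 9 9 7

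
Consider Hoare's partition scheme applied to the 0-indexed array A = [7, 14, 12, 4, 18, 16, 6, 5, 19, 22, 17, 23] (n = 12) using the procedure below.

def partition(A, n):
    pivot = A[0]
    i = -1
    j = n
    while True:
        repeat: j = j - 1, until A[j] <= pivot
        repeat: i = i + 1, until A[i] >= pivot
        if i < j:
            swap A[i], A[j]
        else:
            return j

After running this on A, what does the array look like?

[5, 6, 4, 12, 18, 16, 14, 7, 19, 22, 17, 23]

pivot=7
j stops at 7 (5), i stops at 0 (7); swap ⇒ [5, 14, 12, 4, 18, 16, 6, 7, 19, 22, 17, 23]
j stops at 6 (6), i stops at 1 (14); swap ⇒ [5, 6, 12, 4, 18, 16, 14, 7, 19, 22, 17, 23]
j stops at 3 (4), i stops at 2 (12); swap ⇒ [5, 6, 4, 12, 18, 16, 14, 7, 19, 22, 17, 23]
j stops at 2, i stops at 3; i≥j ⇒ return 2. A=[5, 6, 4, 12, 18, 16, 14, 7, 19, 22, 17, 23]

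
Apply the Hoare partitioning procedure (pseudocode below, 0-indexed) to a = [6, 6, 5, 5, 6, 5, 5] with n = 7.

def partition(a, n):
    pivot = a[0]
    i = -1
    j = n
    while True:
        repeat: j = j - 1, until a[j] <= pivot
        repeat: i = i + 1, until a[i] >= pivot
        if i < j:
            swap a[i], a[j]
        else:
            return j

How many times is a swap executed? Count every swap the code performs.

2

pivot=6
j stops at 6 (5), i stops at 0 (6); swap ⇒ [5, 6, 5, 5, 6, 5, 6]
j stops at 5 (5), i stops at 1 (6); swap ⇒ [5, 5, 5, 5, 6, 6, 6]
j stops at 4, i stops at 4; i≥j ⇒ return 4. a=[5, 5, 5, 5, 6, 6, 6]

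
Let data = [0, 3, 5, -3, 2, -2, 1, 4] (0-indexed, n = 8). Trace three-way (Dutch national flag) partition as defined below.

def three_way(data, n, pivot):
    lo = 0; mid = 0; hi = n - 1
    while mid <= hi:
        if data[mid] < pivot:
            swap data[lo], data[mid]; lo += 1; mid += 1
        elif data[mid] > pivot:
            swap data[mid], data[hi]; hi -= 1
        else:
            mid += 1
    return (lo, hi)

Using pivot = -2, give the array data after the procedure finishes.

[-3, -2, 5, 2, 3, 1, 4, 0]

lo=0 mid=0 hi=7
0>-2: swap(0,7), hi=6 ⇒ [4, 3, 5, -3, 2, -2, 1, 0]
4>-2: swap(0,6), hi=5 ⇒ [1, 3, 5, -3, 2, -2, 4, 0]
1>-2: swap(0,5), hi=4 ⇒ [-2, 3, 5, -3, 2, 1, 4, 0]
-2=-2: mid=1
3>-2: swap(1,4), hi=3 ⇒ [-2, 2, 5, -3, 3, 1, 4, 0]
2>-2: swap(1,3), hi=2 ⇒ [-2, -3, 5, 2, 3, 1, 4, 0]
-3<-2: swap(0,1), lo=1 mid=2 ⇒ [-3, -2, 5, 2, 3, 1, 4, 0]
5>-2: swap(2,2), hi=1 ⇒ [-3, -2, 5, 2, 3, 1, 4, 0]
done. lo=1 hi=1; data=[-3, -2, 5, 2, 3, 1, 4, 0]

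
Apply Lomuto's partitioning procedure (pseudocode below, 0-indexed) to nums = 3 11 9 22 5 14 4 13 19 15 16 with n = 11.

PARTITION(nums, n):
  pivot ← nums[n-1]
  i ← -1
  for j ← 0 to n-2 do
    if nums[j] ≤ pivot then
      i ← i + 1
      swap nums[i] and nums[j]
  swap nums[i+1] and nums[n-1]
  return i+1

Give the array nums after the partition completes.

pivot = nums[10] = 16; i = -1
j=0: nums[0]=3 ≤ 16 → i=0, swap nums[0],nums[0] (no change) → 3 11 9 22 5 14 4 13 19 15 16
j=1: nums[1]=11 ≤ 16 → i=1, swap nums[1],nums[1] (no change) → 3 11 9 22 5 14 4 13 19 15 16
j=2: nums[2]=9 ≤ 16 → i=2, swap nums[2],nums[2] (no change) → 3 11 9 22 5 14 4 13 19 15 16
j=3: nums[3]=22 > 16 → no swap
j=4: nums[4]=5 ≤ 16 → i=3, swap nums[3],nums[4] → 3 11 9 5 22 14 4 13 19 15 16
j=5: nums[5]=14 ≤ 16 → i=4, swap nums[4],nums[5] → 3 11 9 5 14 22 4 13 19 15 16
j=6: nums[6]=4 ≤ 16 → i=5, swap nums[5],nums[6] → 3 11 9 5 14 4 22 13 19 15 16
j=7: nums[7]=13 ≤ 16 → i=6, swap nums[6],nums[7] → 3 11 9 5 14 4 13 22 19 15 16
j=8: nums[8]=19 > 16 → no swap
j=9: nums[9]=15 ≤ 16 → i=7, swap nums[7],nums[9] → 3 11 9 5 14 4 13 15 19 22 16
final swap nums[8],nums[10] → 3 11 9 5 14 4 13 15 16 22 19; return 8

3 11 9 5 14 4 13 15 16 22 19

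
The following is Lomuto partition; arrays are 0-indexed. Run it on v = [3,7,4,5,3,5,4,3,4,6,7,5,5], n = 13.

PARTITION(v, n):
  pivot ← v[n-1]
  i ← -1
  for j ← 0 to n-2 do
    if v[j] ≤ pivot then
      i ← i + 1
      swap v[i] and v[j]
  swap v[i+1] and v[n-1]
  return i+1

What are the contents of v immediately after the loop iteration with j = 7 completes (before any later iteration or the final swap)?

[3,4,5,3,5,4,3,7,4,6,7,5,5]

pivot = v[12] = 5; i = -1
j=0: v[0]=3 ≤ 5 → i=0, swap v[0],v[0] (no change) → [3,7,4,5,3,5,4,3,4,6,7,5,5]
j=1: v[1]=7 > 5 → no swap
j=2: v[2]=4 ≤ 5 → i=1, swap v[1],v[2] → [3,4,7,5,3,5,4,3,4,6,7,5,5]
j=3: v[3]=5 ≤ 5 → i=2, swap v[2],v[3] → [3,4,5,7,3,5,4,3,4,6,7,5,5]
j=4: v[4]=3 ≤ 5 → i=3, swap v[3],v[4] → [3,4,5,3,7,5,4,3,4,6,7,5,5]
j=5: v[5]=5 ≤ 5 → i=4, swap v[4],v[5] → [3,4,5,3,5,7,4,3,4,6,7,5,5]
j=6: v[6]=4 ≤ 5 → i=5, swap v[5],v[6] → [3,4,5,3,5,4,7,3,4,6,7,5,5]
j=7: v[7]=3 ≤ 5 → i=6, swap v[6],v[7] → [3,4,5,3,5,4,3,7,4,6,7,5,5]
(after j=7) v = [3,4,5,3,5,4,3,7,4,6,7,5,5]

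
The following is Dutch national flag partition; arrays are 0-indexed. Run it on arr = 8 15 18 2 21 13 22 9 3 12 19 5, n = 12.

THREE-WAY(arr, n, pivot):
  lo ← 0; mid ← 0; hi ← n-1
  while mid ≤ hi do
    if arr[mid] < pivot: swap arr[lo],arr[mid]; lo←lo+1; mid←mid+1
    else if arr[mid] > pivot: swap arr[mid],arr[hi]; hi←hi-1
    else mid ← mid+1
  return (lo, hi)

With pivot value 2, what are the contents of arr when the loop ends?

2 18 15 21 13 22 9 3 12 19 5 8

pivot = 2; lo=0, mid=0, hi=11
arr[mid]=8>2: swap arr[0],arr[11]; hi=10 → 5 15 18 2 21 13 22 9 3 12 19 8
arr[mid]=5>2: swap arr[0],arr[10]; hi=9 → 19 15 18 2 21 13 22 9 3 12 5 8
arr[mid]=19>2: swap arr[0],arr[9]; hi=8 → 12 15 18 2 21 13 22 9 3 19 5 8
arr[mid]=12>2: swap arr[0],arr[8]; hi=7 → 3 15 18 2 21 13 22 9 12 19 5 8
arr[mid]=3>2: swap arr[0],arr[7]; hi=6 → 9 15 18 2 21 13 22 3 12 19 5 8
arr[mid]=9>2: swap arr[0],arr[6]; hi=5 → 22 15 18 2 21 13 9 3 12 19 5 8
arr[mid]=22>2: swap arr[0],arr[5]; hi=4 → 13 15 18 2 21 22 9 3 12 19 5 8
arr[mid]=13>2: swap arr[0],arr[4]; hi=3 → 21 15 18 2 13 22 9 3 12 19 5 8
arr[mid]=21>2: swap arr[0],arr[3]; hi=2 → 2 15 18 21 13 22 9 3 12 19 5 8
arr[mid]=2=2: mid=1
arr[mid]=15>2: swap arr[1],arr[2]; hi=1 → 2 18 15 21 13 22 9 3 12 19 5 8
arr[mid]=18>2: swap arr[1],arr[1]; hi=0 → 2 18 15 21 13 22 9 3 12 19 5 8
end: lo=0, hi=0; arr = 2 18 15 21 13 22 9 3 12 19 5 8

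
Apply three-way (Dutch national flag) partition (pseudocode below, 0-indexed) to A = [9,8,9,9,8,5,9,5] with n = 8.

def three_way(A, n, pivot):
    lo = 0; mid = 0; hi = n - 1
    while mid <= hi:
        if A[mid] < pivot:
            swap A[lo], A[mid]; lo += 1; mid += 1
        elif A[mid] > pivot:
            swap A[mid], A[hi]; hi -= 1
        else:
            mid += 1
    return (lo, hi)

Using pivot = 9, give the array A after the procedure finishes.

lo=0 mid=0 hi=7
9=9: mid=1
8<9: swap(0,1), lo=1 mid=2 ⇒ [8,9,9,9,8,5,9,5]
9=9: mid=3
9=9: mid=4
8<9: swap(1,4), lo=2 mid=5 ⇒ [8,8,9,9,9,5,9,5]
5<9: swap(2,5), lo=3 mid=6 ⇒ [8,8,5,9,9,9,9,5]
9=9: mid=7
5<9: swap(3,7), lo=4 mid=8 ⇒ [8,8,5,5,9,9,9,9]
done. lo=4 hi=7; A=[8,8,5,5,9,9,9,9]

[8,8,5,5,9,9,9,9]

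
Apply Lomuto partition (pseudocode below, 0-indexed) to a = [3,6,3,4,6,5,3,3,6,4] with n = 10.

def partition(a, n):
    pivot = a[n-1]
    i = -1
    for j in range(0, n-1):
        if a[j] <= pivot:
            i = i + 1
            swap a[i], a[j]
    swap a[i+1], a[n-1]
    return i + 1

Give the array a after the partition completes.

pivot=4, i=-1
j=0: 3≤4, i=0, swap(0,0) ⇒ [3,6,3,4,6,5,3,3,6,4]
j=1: 6>4, skip
j=2: 3≤4, i=1, swap(1,2) ⇒ [3,3,6,4,6,5,3,3,6,4]
j=3: 4≤4, i=2, swap(2,3) ⇒ [3,3,4,6,6,5,3,3,6,4]
j=4: 6>4, skip
j=5: 5>4, skip
j=6: 3≤4, i=3, swap(3,6) ⇒ [3,3,4,3,6,5,6,3,6,4]
j=7: 3≤4, i=4, swap(4,7) ⇒ [3,3,4,3,3,5,6,6,6,4]
j=8: 6>4, skip
swap(5,9) ⇒ [3,3,4,3,3,4,6,6,6,5]; return 5

[3,3,4,3,3,4,6,6,6,5]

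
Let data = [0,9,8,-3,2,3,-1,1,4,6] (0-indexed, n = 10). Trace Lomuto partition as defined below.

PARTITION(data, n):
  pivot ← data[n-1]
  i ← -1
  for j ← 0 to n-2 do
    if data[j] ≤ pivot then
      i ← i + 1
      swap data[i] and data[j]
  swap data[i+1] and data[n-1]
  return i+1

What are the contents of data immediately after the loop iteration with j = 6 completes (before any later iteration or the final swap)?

pivot=6, i=-1
j=0: 0≤6, i=0, swap(0,0) ⇒ [0,9,8,-3,2,3,-1,1,4,6]
j=1: 9>6, skip
j=2: 8>6, skip
j=3: -3≤6, i=1, swap(1,3) ⇒ [0,-3,8,9,2,3,-1,1,4,6]
j=4: 2≤6, i=2, swap(2,4) ⇒ [0,-3,2,9,8,3,-1,1,4,6]
j=5: 3≤6, i=3, swap(3,5) ⇒ [0,-3,2,3,8,9,-1,1,4,6]
j=6: -1≤6, i=4, swap(4,6) ⇒ [0,-3,2,3,-1,9,8,1,4,6]
(after j=6) data = [0,-3,2,3,-1,9,8,1,4,6]

[0,-3,2,3,-1,9,8,1,4,6]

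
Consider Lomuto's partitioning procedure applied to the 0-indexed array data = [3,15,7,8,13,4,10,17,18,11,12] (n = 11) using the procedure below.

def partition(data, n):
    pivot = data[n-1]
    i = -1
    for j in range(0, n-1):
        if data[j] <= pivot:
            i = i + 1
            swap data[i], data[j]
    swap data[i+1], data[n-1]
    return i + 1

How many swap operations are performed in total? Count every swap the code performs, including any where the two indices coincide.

pivot=12, i=-1
j=0: 3≤12, i=0, swap(0,0) ⇒ [3,15,7,8,13,4,10,17,18,11,12]
j=1: 15>12, skip
j=2: 7≤12, i=1, swap(1,2) ⇒ [3,7,15,8,13,4,10,17,18,11,12]
j=3: 8≤12, i=2, swap(2,3) ⇒ [3,7,8,15,13,4,10,17,18,11,12]
j=4: 13>12, skip
j=5: 4≤12, i=3, swap(3,5) ⇒ [3,7,8,4,13,15,10,17,18,11,12]
j=6: 10≤12, i=4, swap(4,6) ⇒ [3,7,8,4,10,15,13,17,18,11,12]
j=7: 17>12, skip
j=8: 18>12, skip
j=9: 11≤12, i=5, swap(5,9) ⇒ [3,7,8,4,10,11,13,17,18,15,12]
swap(6,10) ⇒ [3,7,8,4,10,11,12,17,18,15,13]; return 6

7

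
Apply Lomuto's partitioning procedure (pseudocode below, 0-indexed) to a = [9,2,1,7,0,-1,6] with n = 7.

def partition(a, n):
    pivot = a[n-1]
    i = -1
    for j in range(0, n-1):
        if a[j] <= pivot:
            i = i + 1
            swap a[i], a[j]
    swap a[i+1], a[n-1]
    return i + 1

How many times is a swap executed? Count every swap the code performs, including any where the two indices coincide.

5

pivot = a[6] = 6; i = -1
j=0: a[0]=9 > 6 → no swap
j=1: a[1]=2 ≤ 6 → i=0, swap a[0],a[1] → [2,9,1,7,0,-1,6]
j=2: a[2]=1 ≤ 6 → i=1, swap a[1],a[2] → [2,1,9,7,0,-1,6]
j=3: a[3]=7 > 6 → no swap
j=4: a[4]=0 ≤ 6 → i=2, swap a[2],a[4] → [2,1,0,7,9,-1,6]
j=5: a[5]=-1 ≤ 6 → i=3, swap a[3],a[5] → [2,1,0,-1,9,7,6]
final swap a[4],a[6] → [2,1,0,-1,6,7,9]; return 4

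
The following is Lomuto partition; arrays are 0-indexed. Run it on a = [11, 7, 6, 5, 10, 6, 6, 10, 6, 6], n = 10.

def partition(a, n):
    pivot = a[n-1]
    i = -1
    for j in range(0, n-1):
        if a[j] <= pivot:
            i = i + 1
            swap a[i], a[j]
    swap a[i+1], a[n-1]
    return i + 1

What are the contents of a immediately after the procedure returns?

[6, 5, 6, 6, 6, 6, 7, 10, 10, 11]

pivot = a[9] = 6; i = -1
j=0: a[0]=11 > 6 → no swap
j=1: a[1]=7 > 6 → no swap
j=2: a[2]=6 ≤ 6 → i=0, swap a[0],a[2] → [6, 7, 11, 5, 10, 6, 6, 10, 6, 6]
j=3: a[3]=5 ≤ 6 → i=1, swap a[1],a[3] → [6, 5, 11, 7, 10, 6, 6, 10, 6, 6]
j=4: a[4]=10 > 6 → no swap
j=5: a[5]=6 ≤ 6 → i=2, swap a[2],a[5] → [6, 5, 6, 7, 10, 11, 6, 10, 6, 6]
j=6: a[6]=6 ≤ 6 → i=3, swap a[3],a[6] → [6, 5, 6, 6, 10, 11, 7, 10, 6, 6]
j=7: a[7]=10 > 6 → no swap
j=8: a[8]=6 ≤ 6 → i=4, swap a[4],a[8] → [6, 5, 6, 6, 6, 11, 7, 10, 10, 6]
final swap a[5],a[9] → [6, 5, 6, 6, 6, 6, 7, 10, 10, 11]; return 5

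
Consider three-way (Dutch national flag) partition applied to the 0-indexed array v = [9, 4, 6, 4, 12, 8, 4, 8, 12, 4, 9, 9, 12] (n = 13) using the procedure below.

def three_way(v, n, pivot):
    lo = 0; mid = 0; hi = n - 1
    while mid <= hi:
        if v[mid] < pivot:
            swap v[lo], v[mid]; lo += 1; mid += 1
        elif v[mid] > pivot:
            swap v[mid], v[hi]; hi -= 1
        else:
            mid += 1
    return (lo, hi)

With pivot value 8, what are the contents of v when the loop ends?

[4, 4, 6, 4, 4, 8, 8, 12, 12, 9, 9, 12, 9]

pivot = 8; lo=0, mid=0, hi=12
v[mid]=9>8: swap v[0],v[12]; hi=11 → [12, 4, 6, 4, 12, 8, 4, 8, 12, 4, 9, 9, 9]
v[mid]=12>8: swap v[0],v[11]; hi=10 → [9, 4, 6, 4, 12, 8, 4, 8, 12, 4, 9, 12, 9]
v[mid]=9>8: swap v[0],v[10]; hi=9 → [9, 4, 6, 4, 12, 8, 4, 8, 12, 4, 9, 12, 9]
v[mid]=9>8: swap v[0],v[9]; hi=8 → [4, 4, 6, 4, 12, 8, 4, 8, 12, 9, 9, 12, 9]
v[mid]=4<8: swap v[0],v[0]; lo=1,mid=1 → [4, 4, 6, 4, 12, 8, 4, 8, 12, 9, 9, 12, 9]
v[mid]=4<8: swap v[1],v[1]; lo=2,mid=2 → [4, 4, 6, 4, 12, 8, 4, 8, 12, 9, 9, 12, 9]
v[mid]=6<8: swap v[2],v[2]; lo=3,mid=3 → [4, 4, 6, 4, 12, 8, 4, 8, 12, 9, 9, 12, 9]
v[mid]=4<8: swap v[3],v[3]; lo=4,mid=4 → [4, 4, 6, 4, 12, 8, 4, 8, 12, 9, 9, 12, 9]
v[mid]=12>8: swap v[4],v[8]; hi=7 → [4, 4, 6, 4, 12, 8, 4, 8, 12, 9, 9, 12, 9]
v[mid]=12>8: swap v[4],v[7]; hi=6 → [4, 4, 6, 4, 8, 8, 4, 12, 12, 9, 9, 12, 9]
v[mid]=8=8: mid=5
v[mid]=8=8: mid=6
v[mid]=4<8: swap v[4],v[6]; lo=5,mid=7 → [4, 4, 6, 4, 4, 8, 8, 12, 12, 9, 9, 12, 9]
end: lo=5, hi=6; v = [4, 4, 6, 4, 4, 8, 8, 12, 12, 9, 9, 12, 9]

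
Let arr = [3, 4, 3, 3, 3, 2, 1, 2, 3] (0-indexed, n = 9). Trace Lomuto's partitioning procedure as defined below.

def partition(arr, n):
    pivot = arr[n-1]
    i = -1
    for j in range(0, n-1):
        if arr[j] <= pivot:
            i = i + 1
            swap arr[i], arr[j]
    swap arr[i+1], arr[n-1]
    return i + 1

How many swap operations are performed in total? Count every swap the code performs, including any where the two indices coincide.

pivot=3, i=-1
j=0: 3≤3, i=0, swap(0,0) ⇒ [3, 4, 3, 3, 3, 2, 1, 2, 3]
j=1: 4>3, skip
j=2: 3≤3, i=1, swap(1,2) ⇒ [3, 3, 4, 3, 3, 2, 1, 2, 3]
j=3: 3≤3, i=2, swap(2,3) ⇒ [3, 3, 3, 4, 3, 2, 1, 2, 3]
j=4: 3≤3, i=3, swap(3,4) ⇒ [3, 3, 3, 3, 4, 2, 1, 2, 3]
j=5: 2≤3, i=4, swap(4,5) ⇒ [3, 3, 3, 3, 2, 4, 1, 2, 3]
j=6: 1≤3, i=5, swap(5,6) ⇒ [3, 3, 3, 3, 2, 1, 4, 2, 3]
j=7: 2≤3, i=6, swap(6,7) ⇒ [3, 3, 3, 3, 2, 1, 2, 4, 3]
swap(7,8) ⇒ [3, 3, 3, 3, 2, 1, 2, 3, 4]; return 7

8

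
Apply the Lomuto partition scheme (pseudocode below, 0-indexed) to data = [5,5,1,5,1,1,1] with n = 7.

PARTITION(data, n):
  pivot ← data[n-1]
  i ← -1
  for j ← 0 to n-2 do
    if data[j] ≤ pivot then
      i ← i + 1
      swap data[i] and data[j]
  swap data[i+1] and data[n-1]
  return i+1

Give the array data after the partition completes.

pivot = data[6] = 1; i = -1
j=0: data[0]=5 > 1 → no swap
j=1: data[1]=5 > 1 → no swap
j=2: data[2]=1 ≤ 1 → i=0, swap data[0],data[2] → [1,5,5,5,1,1,1]
j=3: data[3]=5 > 1 → no swap
j=4: data[4]=1 ≤ 1 → i=1, swap data[1],data[4] → [1,1,5,5,5,1,1]
j=5: data[5]=1 ≤ 1 → i=2, swap data[2],data[5] → [1,1,1,5,5,5,1]
final swap data[3],data[6] → [1,1,1,1,5,5,5]; return 3

[1,1,1,1,5,5,5]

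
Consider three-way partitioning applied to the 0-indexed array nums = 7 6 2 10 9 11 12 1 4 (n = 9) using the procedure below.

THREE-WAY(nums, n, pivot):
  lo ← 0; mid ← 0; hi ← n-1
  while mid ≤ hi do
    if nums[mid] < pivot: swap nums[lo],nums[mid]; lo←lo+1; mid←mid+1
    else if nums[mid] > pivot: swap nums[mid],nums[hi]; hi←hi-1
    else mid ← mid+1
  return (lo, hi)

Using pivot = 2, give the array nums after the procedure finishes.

pivot = 2; lo=0, mid=0, hi=8
nums[mid]=7>2: swap nums[0],nums[8]; hi=7 → 4 6 2 10 9 11 12 1 7
nums[mid]=4>2: swap nums[0],nums[7]; hi=6 → 1 6 2 10 9 11 12 4 7
nums[mid]=1<2: swap nums[0],nums[0]; lo=1,mid=1 → 1 6 2 10 9 11 12 4 7
nums[mid]=6>2: swap nums[1],nums[6]; hi=5 → 1 12 2 10 9 11 6 4 7
nums[mid]=12>2: swap nums[1],nums[5]; hi=4 → 1 11 2 10 9 12 6 4 7
nums[mid]=11>2: swap nums[1],nums[4]; hi=3 → 1 9 2 10 11 12 6 4 7
nums[mid]=9>2: swap nums[1],nums[3]; hi=2 → 1 10 2 9 11 12 6 4 7
nums[mid]=10>2: swap nums[1],nums[2]; hi=1 → 1 2 10 9 11 12 6 4 7
nums[mid]=2=2: mid=2
end: lo=1, hi=1; nums = 1 2 10 9 11 12 6 4 7

1 2 10 9 11 12 6 4 7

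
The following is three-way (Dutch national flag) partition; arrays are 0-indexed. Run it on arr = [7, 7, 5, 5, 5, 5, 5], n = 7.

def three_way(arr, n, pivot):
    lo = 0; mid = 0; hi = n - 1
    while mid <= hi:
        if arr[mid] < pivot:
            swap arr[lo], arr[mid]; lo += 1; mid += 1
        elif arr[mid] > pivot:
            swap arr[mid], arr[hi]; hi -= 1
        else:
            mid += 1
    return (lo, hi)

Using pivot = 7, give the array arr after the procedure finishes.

[5, 5, 5, 5, 5, 7, 7]

lo=0 mid=0 hi=6
7=7: mid=1
7=7: mid=2
5<7: swap(0,2), lo=1 mid=3 ⇒ [5, 7, 7, 5, 5, 5, 5]
5<7: swap(1,3), lo=2 mid=4 ⇒ [5, 5, 7, 7, 5, 5, 5]
5<7: swap(2,4), lo=3 mid=5 ⇒ [5, 5, 5, 7, 7, 5, 5]
5<7: swap(3,5), lo=4 mid=6 ⇒ [5, 5, 5, 5, 7, 7, 5]
5<7: swap(4,6), lo=5 mid=7 ⇒ [5, 5, 5, 5, 5, 7, 7]
done. lo=5 hi=6; arr=[5, 5, 5, 5, 5, 7, 7]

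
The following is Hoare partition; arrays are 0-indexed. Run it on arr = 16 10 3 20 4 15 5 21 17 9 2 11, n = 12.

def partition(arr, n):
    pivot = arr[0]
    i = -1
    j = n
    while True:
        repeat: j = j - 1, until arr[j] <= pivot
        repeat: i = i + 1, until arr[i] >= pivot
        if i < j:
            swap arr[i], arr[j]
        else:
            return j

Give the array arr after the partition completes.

11 10 3 2 4 15 5 9 17 21 20 16

pivot = arr[0] = 16; i = -1, j = 12
j→11 (arr[11]=11≤16), i→0 (arr[0]=16≥16); i<j, swap → 11 10 3 20 4 15 5 21 17 9 2 16
j→10 (arr[10]=2≤16), i→3 (arr[3]=20≥16); i<j, swap → 11 10 3 2 4 15 5 21 17 9 20 16
j→9 (arr[9]=9≤16), i→7 (arr[7]=21≥16); i<j, swap → 11 10 3 2 4 15 5 9 17 21 20 16
j→7, i→8; i≥j, return j=7. arr = 11 10 3 2 4 15 5 9 17 21 20 16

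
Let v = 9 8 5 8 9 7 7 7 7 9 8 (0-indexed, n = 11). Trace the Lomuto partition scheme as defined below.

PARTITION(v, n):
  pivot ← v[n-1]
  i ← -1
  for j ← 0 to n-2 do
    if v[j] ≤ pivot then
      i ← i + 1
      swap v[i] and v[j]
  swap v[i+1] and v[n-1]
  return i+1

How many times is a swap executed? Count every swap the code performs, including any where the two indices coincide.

pivot = v[10] = 8; i = -1
j=0: v[0]=9 > 8 → no swap
j=1: v[1]=8 ≤ 8 → i=0, swap v[0],v[1] → 8 9 5 8 9 7 7 7 7 9 8
j=2: v[2]=5 ≤ 8 → i=1, swap v[1],v[2] → 8 5 9 8 9 7 7 7 7 9 8
j=3: v[3]=8 ≤ 8 → i=2, swap v[2],v[3] → 8 5 8 9 9 7 7 7 7 9 8
j=4: v[4]=9 > 8 → no swap
j=5: v[5]=7 ≤ 8 → i=3, swap v[3],v[5] → 8 5 8 7 9 9 7 7 7 9 8
j=6: v[6]=7 ≤ 8 → i=4, swap v[4],v[6] → 8 5 8 7 7 9 9 7 7 9 8
j=7: v[7]=7 ≤ 8 → i=5, swap v[5],v[7] → 8 5 8 7 7 7 9 9 7 9 8
j=8: v[8]=7 ≤ 8 → i=6, swap v[6],v[8] → 8 5 8 7 7 7 7 9 9 9 8
j=9: v[9]=9 > 8 → no swap
final swap v[7],v[10] → 8 5 8 7 7 7 7 8 9 9 9; return 7

8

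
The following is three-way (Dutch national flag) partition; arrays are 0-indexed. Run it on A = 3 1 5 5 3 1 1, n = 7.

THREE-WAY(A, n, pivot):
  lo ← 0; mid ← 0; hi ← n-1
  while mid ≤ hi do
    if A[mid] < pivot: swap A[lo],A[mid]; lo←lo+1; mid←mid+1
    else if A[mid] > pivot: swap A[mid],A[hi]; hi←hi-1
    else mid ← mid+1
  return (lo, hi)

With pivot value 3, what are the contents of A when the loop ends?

pivot = 3; lo=0, mid=0, hi=6
A[mid]=3=3: mid=1
A[mid]=1<3: swap A[0],A[1]; lo=1,mid=2 → 1 3 5 5 3 1 1
A[mid]=5>3: swap A[2],A[6]; hi=5 → 1 3 1 5 3 1 5
A[mid]=1<3: swap A[1],A[2]; lo=2,mid=3 → 1 1 3 5 3 1 5
A[mid]=5>3: swap A[3],A[5]; hi=4 → 1 1 3 1 3 5 5
A[mid]=1<3: swap A[2],A[3]; lo=3,mid=4 → 1 1 1 3 3 5 5
A[mid]=3=3: mid=5
end: lo=3, hi=4; A = 1 1 1 3 3 5 5

1 1 1 3 3 5 5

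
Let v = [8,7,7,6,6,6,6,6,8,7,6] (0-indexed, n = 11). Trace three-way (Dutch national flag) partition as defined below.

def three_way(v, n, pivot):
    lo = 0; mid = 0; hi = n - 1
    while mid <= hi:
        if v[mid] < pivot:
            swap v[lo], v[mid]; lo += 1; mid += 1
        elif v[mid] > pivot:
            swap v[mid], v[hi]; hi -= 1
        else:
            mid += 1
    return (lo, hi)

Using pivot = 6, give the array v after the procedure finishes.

[6,6,6,6,6,6,7,8,7,7,8]

pivot = 6; lo=0, mid=0, hi=10
v[mid]=8>6: swap v[0],v[10]; hi=9 → [6,7,7,6,6,6,6,6,8,7,8]
v[mid]=6=6: mid=1
v[mid]=7>6: swap v[1],v[9]; hi=8 → [6,7,7,6,6,6,6,6,8,7,8]
v[mid]=7>6: swap v[1],v[8]; hi=7 → [6,8,7,6,6,6,6,6,7,7,8]
v[mid]=8>6: swap v[1],v[7]; hi=6 → [6,6,7,6,6,6,6,8,7,7,8]
v[mid]=6=6: mid=2
v[mid]=7>6: swap v[2],v[6]; hi=5 → [6,6,6,6,6,6,7,8,7,7,8]
v[mid]=6=6: mid=3
v[mid]=6=6: mid=4
v[mid]=6=6: mid=5
v[mid]=6=6: mid=6
end: lo=0, hi=5; v = [6,6,6,6,6,6,7,8,7,7,8]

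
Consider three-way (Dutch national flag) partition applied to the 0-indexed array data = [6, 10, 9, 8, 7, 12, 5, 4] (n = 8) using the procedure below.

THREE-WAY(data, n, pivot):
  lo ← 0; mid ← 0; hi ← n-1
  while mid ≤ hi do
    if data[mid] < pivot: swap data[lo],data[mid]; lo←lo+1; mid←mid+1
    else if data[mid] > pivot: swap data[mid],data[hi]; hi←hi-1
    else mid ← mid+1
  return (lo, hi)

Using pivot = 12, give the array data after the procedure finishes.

[6, 10, 9, 8, 7, 5, 4, 12]

pivot = 12; lo=0, mid=0, hi=7
data[mid]=6<12: swap data[0],data[0]; lo=1,mid=1 → [6, 10, 9, 8, 7, 12, 5, 4]
data[mid]=10<12: swap data[1],data[1]; lo=2,mid=2 → [6, 10, 9, 8, 7, 12, 5, 4]
data[mid]=9<12: swap data[2],data[2]; lo=3,mid=3 → [6, 10, 9, 8, 7, 12, 5, 4]
data[mid]=8<12: swap data[3],data[3]; lo=4,mid=4 → [6, 10, 9, 8, 7, 12, 5, 4]
data[mid]=7<12: swap data[4],data[4]; lo=5,mid=5 → [6, 10, 9, 8, 7, 12, 5, 4]
data[mid]=12=12: mid=6
data[mid]=5<12: swap data[5],data[6]; lo=6,mid=7 → [6, 10, 9, 8, 7, 5, 12, 4]
data[mid]=4<12: swap data[6],data[7]; lo=7,mid=8 → [6, 10, 9, 8, 7, 5, 4, 12]
end: lo=7, hi=7; data = [6, 10, 9, 8, 7, 5, 4, 12]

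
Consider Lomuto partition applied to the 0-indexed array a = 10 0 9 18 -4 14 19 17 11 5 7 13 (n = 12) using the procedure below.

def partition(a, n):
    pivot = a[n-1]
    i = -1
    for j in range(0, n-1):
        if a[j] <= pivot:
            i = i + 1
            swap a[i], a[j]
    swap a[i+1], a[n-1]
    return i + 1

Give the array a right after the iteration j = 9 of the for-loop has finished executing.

10 0 9 -4 11 5 19 17 18 14 7 13

pivot=13, i=-1
j=0: 10≤13, i=0, swap(0,0) ⇒ 10 0 9 18 -4 14 19 17 11 5 7 13
j=1: 0≤13, i=1, swap(1,1) ⇒ 10 0 9 18 -4 14 19 17 11 5 7 13
j=2: 9≤13, i=2, swap(2,2) ⇒ 10 0 9 18 -4 14 19 17 11 5 7 13
j=3: 18>13, skip
j=4: -4≤13, i=3, swap(3,4) ⇒ 10 0 9 -4 18 14 19 17 11 5 7 13
j=5: 14>13, skip
j=6: 19>13, skip
j=7: 17>13, skip
j=8: 11≤13, i=4, swap(4,8) ⇒ 10 0 9 -4 11 14 19 17 18 5 7 13
j=9: 5≤13, i=5, swap(5,9) ⇒ 10 0 9 -4 11 5 19 17 18 14 7 13
(after j=9) a = 10 0 9 -4 11 5 19 17 18 14 7 13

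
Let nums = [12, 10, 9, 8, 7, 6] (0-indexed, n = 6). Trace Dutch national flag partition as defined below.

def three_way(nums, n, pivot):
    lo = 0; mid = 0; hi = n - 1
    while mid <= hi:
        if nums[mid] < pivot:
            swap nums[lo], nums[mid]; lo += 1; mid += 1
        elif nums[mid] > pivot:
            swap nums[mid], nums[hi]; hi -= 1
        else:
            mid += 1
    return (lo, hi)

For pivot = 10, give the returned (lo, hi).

(4, 4)

lo=0 mid=0 hi=5
12>10: swap(0,5), hi=4 ⇒ [6, 10, 9, 8, 7, 12]
6<10: swap(0,0), lo=1 mid=1 ⇒ [6, 10, 9, 8, 7, 12]
10=10: mid=2
9<10: swap(1,2), lo=2 mid=3 ⇒ [6, 9, 10, 8, 7, 12]
8<10: swap(2,3), lo=3 mid=4 ⇒ [6, 9, 8, 10, 7, 12]
7<10: swap(3,4), lo=4 mid=5 ⇒ [6, 9, 8, 7, 10, 12]
done. lo=4 hi=4; nums=[6, 9, 8, 7, 10, 12]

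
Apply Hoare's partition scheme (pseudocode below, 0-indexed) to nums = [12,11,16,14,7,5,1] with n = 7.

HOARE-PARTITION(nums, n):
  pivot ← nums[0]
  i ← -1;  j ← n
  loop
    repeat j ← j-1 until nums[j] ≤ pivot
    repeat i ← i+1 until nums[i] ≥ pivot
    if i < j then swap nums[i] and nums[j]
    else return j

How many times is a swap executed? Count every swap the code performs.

3

pivot=12
j stops at 6 (1), i stops at 0 (12); swap ⇒ [1,11,16,14,7,5,12]
j stops at 5 (5), i stops at 2 (16); swap ⇒ [1,11,5,14,7,16,12]
j stops at 4 (7), i stops at 3 (14); swap ⇒ [1,11,5,7,14,16,12]
j stops at 3, i stops at 4; i≥j ⇒ return 3. nums=[1,11,5,7,14,16,12]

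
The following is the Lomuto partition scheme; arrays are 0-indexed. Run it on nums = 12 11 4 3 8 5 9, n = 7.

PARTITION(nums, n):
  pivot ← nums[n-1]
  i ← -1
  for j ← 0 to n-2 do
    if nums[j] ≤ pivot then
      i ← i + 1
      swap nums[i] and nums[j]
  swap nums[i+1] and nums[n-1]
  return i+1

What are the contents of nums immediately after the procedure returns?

4 3 8 5 9 11 12

pivot = nums[6] = 9; i = -1
j=0: nums[0]=12 > 9 → no swap
j=1: nums[1]=11 > 9 → no swap
j=2: nums[2]=4 ≤ 9 → i=0, swap nums[0],nums[2] → 4 11 12 3 8 5 9
j=3: nums[3]=3 ≤ 9 → i=1, swap nums[1],nums[3] → 4 3 12 11 8 5 9
j=4: nums[4]=8 ≤ 9 → i=2, swap nums[2],nums[4] → 4 3 8 11 12 5 9
j=5: nums[5]=5 ≤ 9 → i=3, swap nums[3],nums[5] → 4 3 8 5 12 11 9
final swap nums[4],nums[6] → 4 3 8 5 9 11 12; return 4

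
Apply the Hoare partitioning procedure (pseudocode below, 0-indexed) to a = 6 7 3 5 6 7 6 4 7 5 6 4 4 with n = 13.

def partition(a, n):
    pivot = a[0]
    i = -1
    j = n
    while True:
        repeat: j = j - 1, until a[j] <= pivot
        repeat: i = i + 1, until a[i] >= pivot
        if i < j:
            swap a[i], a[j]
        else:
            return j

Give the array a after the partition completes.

4 4 3 5 6 5 4 6 7 7 6 7 6

pivot=6
j stops at 12 (4), i stops at 0 (6); swap ⇒ 4 7 3 5 6 7 6 4 7 5 6 4 6
j stops at 11 (4), i stops at 1 (7); swap ⇒ 4 4 3 5 6 7 6 4 7 5 6 7 6
j stops at 10 (6), i stops at 4 (6); swap ⇒ 4 4 3 5 6 7 6 4 7 5 6 7 6
j stops at 9 (5), i stops at 5 (7); swap ⇒ 4 4 3 5 6 5 6 4 7 7 6 7 6
j stops at 7 (4), i stops at 6 (6); swap ⇒ 4 4 3 5 6 5 4 6 7 7 6 7 6
j stops at 6, i stops at 7; i≥j ⇒ return 6. a=4 4 3 5 6 5 4 6 7 7 6 7 6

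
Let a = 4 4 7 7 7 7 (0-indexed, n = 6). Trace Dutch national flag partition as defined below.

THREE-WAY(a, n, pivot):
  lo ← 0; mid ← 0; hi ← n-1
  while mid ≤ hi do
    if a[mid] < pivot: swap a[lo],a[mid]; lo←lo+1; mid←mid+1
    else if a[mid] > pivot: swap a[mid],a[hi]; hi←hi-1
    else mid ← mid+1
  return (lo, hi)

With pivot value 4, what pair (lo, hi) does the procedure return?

(0, 1)

lo=0 mid=0 hi=5
4=4: mid=1
4=4: mid=2
7>4: swap(2,5), hi=4 ⇒ 4 4 7 7 7 7
7>4: swap(2,4), hi=3 ⇒ 4 4 7 7 7 7
7>4: swap(2,3), hi=2 ⇒ 4 4 7 7 7 7
7>4: swap(2,2), hi=1 ⇒ 4 4 7 7 7 7
done. lo=0 hi=1; a=4 4 7 7 7 7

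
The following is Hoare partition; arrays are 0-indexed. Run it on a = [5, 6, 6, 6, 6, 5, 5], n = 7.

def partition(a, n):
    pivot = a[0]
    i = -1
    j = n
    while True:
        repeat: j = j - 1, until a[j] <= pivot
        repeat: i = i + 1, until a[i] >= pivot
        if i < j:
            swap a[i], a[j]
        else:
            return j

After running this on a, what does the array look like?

pivot=5
j stops at 6 (5), i stops at 0 (5); swap ⇒ [5, 6, 6, 6, 6, 5, 5]
j stops at 5 (5), i stops at 1 (6); swap ⇒ [5, 5, 6, 6, 6, 6, 5]
j stops at 1, i stops at 2; i≥j ⇒ return 1. a=[5, 5, 6, 6, 6, 6, 5]

[5, 5, 6, 6, 6, 6, 5]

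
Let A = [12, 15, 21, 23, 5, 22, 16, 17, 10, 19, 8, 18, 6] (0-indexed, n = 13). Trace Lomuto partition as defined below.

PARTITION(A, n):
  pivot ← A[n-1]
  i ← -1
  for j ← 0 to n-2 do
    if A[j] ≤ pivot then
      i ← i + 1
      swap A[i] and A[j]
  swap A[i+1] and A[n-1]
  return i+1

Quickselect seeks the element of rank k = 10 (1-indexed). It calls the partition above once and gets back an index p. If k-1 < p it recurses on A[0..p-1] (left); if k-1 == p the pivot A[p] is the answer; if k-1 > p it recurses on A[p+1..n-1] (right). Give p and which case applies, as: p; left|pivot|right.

pivot = A[12] = 6; i = -1
j=0: A[0]=12 > 6 → no swap
j=1: A[1]=15 > 6 → no swap
j=2: A[2]=21 > 6 → no swap
j=3: A[3]=23 > 6 → no swap
j=4: A[4]=5 ≤ 6 → i=0, swap A[0],A[4] → [5, 15, 21, 23, 12, 22, 16, 17, 10, 19, 8, 18, 6]
j=5: A[5]=22 > 6 → no swap
j=6: A[6]=16 > 6 → no swap
j=7: A[7]=17 > 6 → no swap
j=8: A[8]=10 > 6 → no swap
j=9: A[9]=19 > 6 → no swap
j=10: A[10]=8 > 6 → no swap
j=11: A[11]=18 > 6 → no swap
final swap A[1],A[12] → [5, 6, 21, 23, 12, 22, 16, 17, 10, 19, 8, 18, 15]; return 1
p = 1; k-1 = 9 > 1 ⇒ right

1; right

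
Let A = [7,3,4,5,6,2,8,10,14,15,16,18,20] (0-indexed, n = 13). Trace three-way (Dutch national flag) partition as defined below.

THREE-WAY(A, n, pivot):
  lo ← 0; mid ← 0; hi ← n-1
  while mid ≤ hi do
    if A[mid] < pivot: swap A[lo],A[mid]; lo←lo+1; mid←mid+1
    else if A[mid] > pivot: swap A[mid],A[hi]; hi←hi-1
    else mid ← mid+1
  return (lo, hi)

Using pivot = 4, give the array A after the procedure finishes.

lo=0 mid=0 hi=12
7>4: swap(0,12), hi=11 ⇒ [20,3,4,5,6,2,8,10,14,15,16,18,7]
20>4: swap(0,11), hi=10 ⇒ [18,3,4,5,6,2,8,10,14,15,16,20,7]
18>4: swap(0,10), hi=9 ⇒ [16,3,4,5,6,2,8,10,14,15,18,20,7]
16>4: swap(0,9), hi=8 ⇒ [15,3,4,5,6,2,8,10,14,16,18,20,7]
15>4: swap(0,8), hi=7 ⇒ [14,3,4,5,6,2,8,10,15,16,18,20,7]
14>4: swap(0,7), hi=6 ⇒ [10,3,4,5,6,2,8,14,15,16,18,20,7]
10>4: swap(0,6), hi=5 ⇒ [8,3,4,5,6,2,10,14,15,16,18,20,7]
8>4: swap(0,5), hi=4 ⇒ [2,3,4,5,6,8,10,14,15,16,18,20,7]
2<4: swap(0,0), lo=1 mid=1 ⇒ [2,3,4,5,6,8,10,14,15,16,18,20,7]
3<4: swap(1,1), lo=2 mid=2 ⇒ [2,3,4,5,6,8,10,14,15,16,18,20,7]
4=4: mid=3
5>4: swap(3,4), hi=3 ⇒ [2,3,4,6,5,8,10,14,15,16,18,20,7]
6>4: swap(3,3), hi=2 ⇒ [2,3,4,6,5,8,10,14,15,16,18,20,7]
done. lo=2 hi=2; A=[2,3,4,6,5,8,10,14,15,16,18,20,7]

[2,3,4,6,5,8,10,14,15,16,18,20,7]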